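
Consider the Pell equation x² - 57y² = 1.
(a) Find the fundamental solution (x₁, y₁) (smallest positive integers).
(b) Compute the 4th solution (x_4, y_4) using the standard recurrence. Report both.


Step 1: Find the fundamental solution (x₁, y₁) of x² - 57y² = 1.
  Expand √57 as a continued fraction. a₀ = ⌊√57⌋ = 7; iterate m_{k+1} = d_k·a_k − m_k, d_{k+1} = (57 − m_{k+1}²)/d_k, a_{k+1} = ⌊(a₀ + m_{k+1})/d_{k+1}⌋ (starting m₀ = 0, d₀ = 1), with convergents p_k = a_k·p_{k-1} + p_{k-2}, q_k = a_k·q_{k-1} + q_{k-2} (p₋₁ = 1, q₋₁ = 0):
  k = 0: a₀ = 7; p₀/q₀ = 7/1; p₀² − 57·q₀² = 49 − 57 = -8.
  k = 1: m = 7, d = 8, a = ⌊(7 + 7)/8⌋ = 1; p/q = (1·7 + 1)/(1·1 + 0) = 8/1; p² − 57·q² = 64 − 57 = 7.
  k = 2: m = 1, d = 7, a = ⌊(7 + 1)/7⌋ = 1; p/q = (1·8 + 7)/(1·1 + 1) = 15/2; p² − 57·q² = 225 − 228 = -3.
  k = 3: m = 6, d = 3, a = ⌊(7 + 6)/3⌋ = 4; p/q = (4·15 + 8)/(4·2 + 1) = 68/9; p² − 57·q² = 4624 − 4617 = 7.
  k = 4: m = 6, d = 7, a = ⌊(7 + 6)/7⌋ = 1; p/q = (1·68 + 15)/(1·9 + 2) = 83/11; p² − 57·q² = 6889 − 6897 = -8.
  k = 5: m = 1, d = 8, a = ⌊(7 + 1)/8⌋ = 1; p/q = (1·83 + 68)/(1·11 + 9) = 151/20; p² − 57·q² = 22801 − 22800 = 1.
  The first convergent with p² − 57·q² = 1 gives the fundamental solution (x₁, y₁) = (151, 20).
Step 2: Apply the recurrence (x_{n+1}, y_{n+1}) = (x₁x_n + 57y₁y_n, x₁y_n + y₁x_n) repeatedly.
  From (x_1, y_1) = (151, 20): x_2 = 151·151 + 57·20·20 = 45601; y_2 = 151·20 + 20·151 = 6040.
  From (x_2, y_2) = (45601, 6040): x_3 = 151·45601 + 57·20·6040 = 13771351; y_3 = 151·6040 + 20·45601 = 1824060.
  From (x_3, y_3) = (13771351, 1824060): x_4 = 151·13771351 + 57·20·1824060 = 4158902401; y_4 = 151·1824060 + 20·13771351 = 550860080.
Step 3: Verify x_4² - 57·y_4² = 17296469181043564801 - 17296469181043564800 = 1 (should be 1). ✓

(x_1, y_1) = (151, 20); (x_4, y_4) = (4158902401, 550860080).


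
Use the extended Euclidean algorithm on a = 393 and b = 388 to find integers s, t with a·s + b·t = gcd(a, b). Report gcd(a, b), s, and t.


Euclidean algorithm on (393, 388) — divide until remainder is 0:
  393 = 1 · 388 + 5
  388 = 77 · 5 + 3
  5 = 1 · 3 + 2
  3 = 1 · 2 + 1
  2 = 2 · 1 + 0
gcd(393, 388) = 1.
Track Bezout coefficients alongside the remainders: start with r₀ = 393 = a·1 + b·0 (s = 1, t = 0) and r₁ = 388 = a·0 + b·1 (s = 0, t = 1); each new remainder r_{k+1} = r_{k-1} − q_k·r_k inherits s_{k+1} = s_{k-1} − q_k·s_k, t_{k+1} = t_{k-1} − q_k·t_k, so r_k = a·s_k + b·t_k at every step:
  q = 1: r = 5, s = 1 − 1·0 = 1, t = 0 − 1·1 = -1  (check: 393·1 + 388·(-1) = 5)
  q = 77: r = 3, s = 0 − 77·1 = -77, t = 1 − 77·(-1) = 78  (check: 393·(-77) + 388·78 = 3)
  q = 1: r = 2, s = 1 − 1·(-77) = 78, t = -1 − 1·78 = -79  (check: 393·78 + 388·(-79) = 2)
  q = 1: r = 1, s = -77 − 1·78 = -155, t = 78 − 1·(-79) = 157  (check: 393·(-155) + 388·157 = 1)
The row with r = 1 (the gcd) gives the Bezout coefficients s = -155, t = 157.
Result: 393 · (-155) + 388 · (157) = 1.

gcd(393, 388) = 1; s = -155, t = 157 (check: 393·(-155) + 388·157 = 1).


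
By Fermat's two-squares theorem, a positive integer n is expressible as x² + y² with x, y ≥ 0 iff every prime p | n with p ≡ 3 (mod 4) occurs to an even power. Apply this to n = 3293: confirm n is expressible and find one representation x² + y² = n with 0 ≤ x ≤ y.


Step 1: Factor n = 3293 = 37 · 89.
Step 2: Check the mod-4 condition on each prime factor: 37 ≡ 1 (mod 4), exponent 1; 89 ≡ 1 (mod 4), exponent 1.
All primes ≡ 3 (mod 4) appear to even exponent (or don't appear), so by the two-squares theorem n IS expressible as a sum of two squares.
Step 3: Build a representation. Here n = 37 · 89 is a product of primes ≡ 1 (mod 4). Each prime p ≡ 1 (mod 4) is itself a sum of two squares; find a² by testing p − a² for a perfect square:
  37: 37 − 1² = 36 = 6² ⇒ 37 = 1² + 6².
  89: 89 − 1² = 88, 89 − 2² = 85, 89 − 3² = 80, 89 − 4² = 73, 89 − 5² = 64 = 8² ⇒ 89 = 5² + 8².
  Combine using the Brahmagupta–Fibonacci identity (a² + b²)(c² + d²) = (ac − bd)² + (ad + bc)² = (ac + bd)² + (ad − bc)²:
  37 · 89 = 3293: from (1² + 6²)(5² + 8²), take (1·5 − 6·8, 1·8 + 6·5) = (5 − 48, 8 + 30) = (-43, 38); dropping signs (only squares matter) gives (43, 38); check 43² + 38² = 1849 + 1444 = 3293 ✓.
Step 4: Order so x ≤ y and verify: 38² + 43² = 1444 + 1849 = 3293 = n. ✓

n = 3293 = 38² + 43² (one valid representation with x ≤ y).


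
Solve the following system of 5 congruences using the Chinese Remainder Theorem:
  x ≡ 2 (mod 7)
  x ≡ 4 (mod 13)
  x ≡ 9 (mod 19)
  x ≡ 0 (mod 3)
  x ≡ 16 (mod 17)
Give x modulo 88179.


Product of moduli M = 7 · 13 · 19 · 3 · 17 = 88179.
Merge one congruence at a time:
  Start: x ≡ 2 (mod 7).
  Combine with x ≡ 4 (mod 13); new modulus lcm = 91.
    Write x = 2 + 7·t and substitute into x ≡ 4 (mod 13): 7·t ≡ 4 − 2 = 2 (mod 13).
    The inverse of 7 mod 13 is 2 (since 7·2 = 14 = 1·13 + 1), so t ≡ 2·2 = 4 ≡ 4 (mod 13).
    Then x = 2 + 7·4 = 30, valid modulo lcm(7, 13) = 91: x ≡ 30 (mod 91).
  Combine with x ≡ 9 (mod 19); new modulus lcm = 1729.
    Write x = 30 + 91·t and substitute into x ≡ 9 (mod 19): 91·t ≡ 9 − 30 = -21 (mod 19).
    Reduce coefficients mod 19: 15·t ≡ 17 (mod 19).
    The inverse of 15 mod 19 is 14 (since 15·14 = 210 = 11·19 + 1), so t ≡ 14·17 = 238 ≡ 10 (mod 19).
    Then x = 30 + 91·10 = 940, valid modulo lcm(91, 19) = 1729: x ≡ 940 (mod 1729).
  Combine with x ≡ 0 (mod 3); new modulus lcm = 5187.
    Write x = 940 + 1729·t and substitute into x ≡ 0 (mod 3): 1729·t ≡ 0 − 940 = -940 (mod 3).
    Reduce coefficients mod 3: 1·t ≡ 2 (mod 3).
    So t ≡ 2 (mod 3).
    Then x = 940 + 1729·2 = 4398, valid modulo lcm(1729, 3) = 5187: x ≡ 4398 (mod 5187).
  Combine with x ≡ 16 (mod 17); new modulus lcm = 88179.
    Write x = 4398 + 5187·t and substitute into x ≡ 16 (mod 17): 5187·t ≡ 16 − 4398 = -4382 (mod 17).
    Reduce coefficients mod 17: 2·t ≡ 4 (mod 17).
    The inverse of 2 mod 17 is 9 (since 2·9 = 18 = 1·17 + 1), so t ≡ 9·4 = 36 ≡ 2 (mod 17).
    Then x = 4398 + 5187·2 = 14772, valid modulo lcm(5187, 17) = 88179: x ≡ 14772 (mod 88179).
Verify against each original: 14772 mod 7 = 2, 14772 mod 13 = 4, 14772 mod 19 = 9, 14772 mod 3 = 0, 14772 mod 17 = 16.

x ≡ 14772 (mod 88179).


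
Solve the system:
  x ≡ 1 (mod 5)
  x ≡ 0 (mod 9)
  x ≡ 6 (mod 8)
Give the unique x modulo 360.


Moduli 5, 9, 8 are pairwise coprime; by CRT there is a unique solution modulo M = 5 · 9 · 8 = 360.
Solve pairwise, accumulating the modulus:
  Start with x ≡ 1 (mod 5).
  Combine with x ≡ 0 (mod 9): since gcd(5, 9) = 1, we get a unique residue mod 45.
    Write x = 1 + 5·t and substitute into x ≡ 0 (mod 9): 5·t ≡ 0 − 1 = -1 (mod 9).
    Reduce coefficients mod 9: 5·t ≡ 8 (mod 9).
    The inverse of 5 mod 9 is 2 (since 5·2 = 10 = 1·9 + 1), so t ≡ 2·8 = 16 ≡ 7 (mod 9).
    Then x = 1 + 5·7 = 36, valid modulo lcm(5, 9) = 45: x ≡ 36 (mod 45).
  Combine with x ≡ 6 (mod 8): since gcd(45, 8) = 1, we get a unique residue mod 360.
    Write x = 36 + 45·t and substitute into x ≡ 6 (mod 8): 45·t ≡ 6 − 36 = -30 (mod 8).
    Reduce coefficients mod 8: 5·t ≡ 2 (mod 8).
    The inverse of 5 mod 8 is 5 (since 5·5 = 25 = 3·8 + 1), so t ≡ 5·2 = 10 ≡ 2 (mod 8).
    Then x = 36 + 45·2 = 126, valid modulo lcm(45, 8) = 360: x ≡ 126 (mod 360).
Verify: 126 mod 5 = 1 ✓, 126 mod 9 = 0 ✓, 126 mod 8 = 6 ✓.

x ≡ 126 (mod 360).


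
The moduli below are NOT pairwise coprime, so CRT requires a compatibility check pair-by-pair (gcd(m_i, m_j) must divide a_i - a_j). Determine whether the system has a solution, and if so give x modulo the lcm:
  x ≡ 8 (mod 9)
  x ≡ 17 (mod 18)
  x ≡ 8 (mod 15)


Moduli 9, 18, 15 are not pairwise coprime, so CRT works modulo lcm(m_i) when all pairwise compatibility conditions hold.
Pairwise compatibility: gcd(m_i, m_j) must divide a_i - a_j for every pair.
Merge one congruence at a time:
  Start: x ≡ 8 (mod 9).
  Combine with x ≡ 17 (mod 18): gcd(9, 18) = 9; 17 - 8 = 9, which IS divisible by 9, so compatible.
    Write x = 8 + 9·t and substitute into x ≡ 17 (mod 18): 9·t ≡ 17 − 8 = 9 (mod 18).
    Divide the congruence (and modulus) by g = 9: 1·t ≡ 1 (mod 2).
    So t ≡ 1 (mod 2).
    Then x = 8 + 9·1 = 17, valid modulo lcm(9, 18) = 18: x ≡ 17 (mod 18).
  Combine with x ≡ 8 (mod 15): gcd(18, 15) = 3; 8 - 17 = -9, which IS divisible by 3, so compatible.
    Write x = 17 + 18·t and substitute into x ≡ 8 (mod 15): 18·t ≡ 8 − 17 = -9 (mod 15).
    Divide the congruence (and modulus) by g = 3: 6·t ≡ -3 (mod 5).
    Reduce coefficients mod 5: 1·t ≡ 2 (mod 5).
    So t ≡ 2 (mod 5).
    Then x = 17 + 18·2 = 53, valid modulo lcm(18, 15) = 90: x ≡ 53 (mod 90).
Verify: 53 mod 9 = 8, 53 mod 18 = 17, 53 mod 15 = 8.

x ≡ 53 (mod 90).


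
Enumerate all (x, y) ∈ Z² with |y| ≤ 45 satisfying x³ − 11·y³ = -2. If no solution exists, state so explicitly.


The equation is x³ - 11y³ = -2. For fixed y, x³ = 11·y³ − 2, so a solution requires the RHS to be a perfect cube.
Strategy: iterate y from -45 to 45, compute RHS = 11·y³ − 2, and check whether it is a (positive or negative) perfect cube.
Check small values of y:
  y = 0: RHS = -2 is not a perfect cube.
  y = 1: RHS = 9 is not a perfect cube.
  y = -1: RHS = -13 is not a perfect cube.
  y = 2: RHS = 86 is not a perfect cube.
  y = -2: RHS = -90 is not a perfect cube.
  y = 3: RHS = 295 is not a perfect cube.
  y = -3: RHS = -299 is not a perfect cube.
Continuing the search up to |y| = 45 finds no solutions either.
No (x, y) in the scanned range satisfies the equation.

No integer solutions with |y| ≤ 45.


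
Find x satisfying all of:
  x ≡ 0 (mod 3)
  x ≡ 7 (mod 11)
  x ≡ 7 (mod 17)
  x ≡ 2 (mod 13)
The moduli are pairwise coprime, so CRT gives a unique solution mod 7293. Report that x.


Product of moduli M = 3 · 11 · 17 · 13 = 7293.
Merge one congruence at a time:
  Start: x ≡ 0 (mod 3).
  Combine with x ≡ 7 (mod 11); new modulus lcm = 33.
    Write x = 0 + 3·t and substitute into x ≡ 7 (mod 11): 3·t ≡ 7 − 0 = 7 (mod 11).
    The inverse of 3 mod 11 is 4 (since 3·4 = 12 = 1·11 + 1), so t ≡ 4·7 = 28 ≡ 6 (mod 11).
    Then x = 0 + 3·6 = 18, valid modulo lcm(3, 11) = 33: x ≡ 18 (mod 33).
  Combine with x ≡ 7 (mod 17); new modulus lcm = 561.
    Write x = 18 + 33·t and substitute into x ≡ 7 (mod 17): 33·t ≡ 7 − 18 = -11 (mod 17).
    Reduce coefficients mod 17: 16·t ≡ 6 (mod 17).
    The inverse of 16 mod 17 is 16 (since 16·16 = 256 = 15·17 + 1), so t ≡ 16·6 = 96 ≡ 11 (mod 17).
    Then x = 18 + 33·11 = 381, valid modulo lcm(33, 17) = 561: x ≡ 381 (mod 561).
  Combine with x ≡ 2 (mod 13); new modulus lcm = 7293.
    Write x = 381 + 561·t and substitute into x ≡ 2 (mod 13): 561·t ≡ 2 − 381 = -379 (mod 13).
    Reduce coefficients mod 13: 2·t ≡ 11 (mod 13).
    The inverse of 2 mod 13 is 7 (since 2·7 = 14 = 1·13 + 1), so t ≡ 7·11 = 77 ≡ 12 (mod 13).
    Then x = 381 + 561·12 = 7113, valid modulo lcm(561, 13) = 7293: x ≡ 7113 (mod 7293).
Verify against each original: 7113 mod 3 = 0, 7113 mod 11 = 7, 7113 mod 17 = 7, 7113 mod 13 = 2.

x ≡ 7113 (mod 7293).


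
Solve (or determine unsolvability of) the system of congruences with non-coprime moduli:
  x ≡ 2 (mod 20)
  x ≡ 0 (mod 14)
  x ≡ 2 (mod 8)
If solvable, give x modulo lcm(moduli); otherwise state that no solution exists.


Moduli 20, 14, 8 are not pairwise coprime, so CRT works modulo lcm(m_i) when all pairwise compatibility conditions hold.
Pairwise compatibility: gcd(m_i, m_j) must divide a_i - a_j for every pair.
Merge one congruence at a time:
  Start: x ≡ 2 (mod 20).
  Combine with x ≡ 0 (mod 14): gcd(20, 14) = 2; 0 - 2 = -2, which IS divisible by 2, so compatible.
    Write x = 2 + 20·t and substitute into x ≡ 0 (mod 14): 20·t ≡ 0 − 2 = -2 (mod 14).
    Divide the congruence (and modulus) by g = 2: 10·t ≡ -1 (mod 7).
    Reduce coefficients mod 7: 3·t ≡ 6 (mod 7).
    The inverse of 3 mod 7 is 5 (since 3·5 = 15 = 2·7 + 1), so t ≡ 5·6 = 30 ≡ 2 (mod 7).
    Then x = 2 + 20·2 = 42, valid modulo lcm(20, 14) = 140: x ≡ 42 (mod 140).
  Combine with x ≡ 2 (mod 8): gcd(140, 8) = 4; 2 - 42 = -40, which IS divisible by 4, so compatible.
    Write x = 42 + 140·t and substitute into x ≡ 2 (mod 8): 140·t ≡ 2 − 42 = -40 (mod 8).
    Divide the congruence (and modulus) by g = 4: 35·t ≡ -10 (mod 2).
    Reduce coefficients mod 2: 1·t ≡ 0 (mod 2).
    So t ≡ 0 (mod 2).
    Then x = 42 + 140·0 = 42, valid modulo lcm(140, 8) = 280: x ≡ 42 (mod 280).
Verify: 42 mod 20 = 2, 42 mod 14 = 0, 42 mod 8 = 2.

x ≡ 42 (mod 280).


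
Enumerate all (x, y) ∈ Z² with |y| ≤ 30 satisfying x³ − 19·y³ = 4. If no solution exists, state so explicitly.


The equation is x³ - 19y³ = 4. For fixed y, x³ = 19·y³ + 4, so a solution requires the RHS to be a perfect cube.
Strategy: iterate y from -30 to 30, compute RHS = 19·y³ + 4, and check whether it is a (positive or negative) perfect cube.
Check small values of y:
  y = 0: RHS = 4 is not a perfect cube.
  y = 1: RHS = 23 is not a perfect cube.
  y = -1: RHS = -15 is not a perfect cube.
  y = 2: RHS = 156 is not a perfect cube.
  y = -2: RHS = -148 is not a perfect cube.
  y = 3: RHS = 517 is not a perfect cube.
  y = -3: RHS = -509 is not a perfect cube.
Continuing the search up to |y| = 30 finds no solutions either.
No (x, y) in the scanned range satisfies the equation.

No integer solutions with |y| ≤ 30.


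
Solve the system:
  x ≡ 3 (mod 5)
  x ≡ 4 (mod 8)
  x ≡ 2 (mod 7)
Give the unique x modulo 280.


Moduli 5, 8, 7 are pairwise coprime; by CRT there is a unique solution modulo M = 5 · 8 · 7 = 280.
Solve pairwise, accumulating the modulus:
  Start with x ≡ 3 (mod 5).
  Combine with x ≡ 4 (mod 8): since gcd(5, 8) = 1, we get a unique residue mod 40.
    Write x = 3 + 5·t and substitute into x ≡ 4 (mod 8): 5·t ≡ 4 − 3 = 1 (mod 8).
    The inverse of 5 mod 8 is 5 (since 5·5 = 25 = 3·8 + 1), so t ≡ 5·1 = 5 ≡ 5 (mod 8).
    Then x = 3 + 5·5 = 28, valid modulo lcm(5, 8) = 40: x ≡ 28 (mod 40).
  Combine with x ≡ 2 (mod 7): since gcd(40, 7) = 1, we get a unique residue mod 280.
    Write x = 28 + 40·t and substitute into x ≡ 2 (mod 7): 40·t ≡ 2 − 28 = -26 (mod 7).
    Reduce coefficients mod 7: 5·t ≡ 2 (mod 7).
    The inverse of 5 mod 7 is 3 (since 5·3 = 15 = 2·7 + 1), so t ≡ 3·2 = 6 ≡ 6 (mod 7).
    Then x = 28 + 40·6 = 268, valid modulo lcm(40, 7) = 280: x ≡ 268 (mod 280).
Verify: 268 mod 5 = 3 ✓, 268 mod 8 = 4 ✓, 268 mod 7 = 2 ✓.

x ≡ 268 (mod 280).


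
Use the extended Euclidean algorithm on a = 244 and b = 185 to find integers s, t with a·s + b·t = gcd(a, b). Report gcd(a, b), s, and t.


Euclidean algorithm on (244, 185) — divide until remainder is 0:
  244 = 1 · 185 + 59
  185 = 3 · 59 + 8
  59 = 7 · 8 + 3
  8 = 2 · 3 + 2
  3 = 1 · 2 + 1
  2 = 2 · 1 + 0
gcd(244, 185) = 1.
Track Bezout coefficients alongside the remainders: start with r₀ = 244 = a·1 + b·0 (s = 1, t = 0) and r₁ = 185 = a·0 + b·1 (s = 0, t = 1); each new remainder r_{k+1} = r_{k-1} − q_k·r_k inherits s_{k+1} = s_{k-1} − q_k·s_k, t_{k+1} = t_{k-1} − q_k·t_k, so r_k = a·s_k + b·t_k at every step:
  q = 1: r = 59, s = 1 − 1·0 = 1, t = 0 − 1·1 = -1  (check: 244·1 + 185·(-1) = 59)
  q = 3: r = 8, s = 0 − 3·1 = -3, t = 1 − 3·(-1) = 4  (check: 244·(-3) + 185·4 = 8)
  q = 7: r = 3, s = 1 − 7·(-3) = 22, t = -1 − 7·4 = -29  (check: 244·22 + 185·(-29) = 3)
  q = 2: r = 2, s = -3 − 2·22 = -47, t = 4 − 2·(-29) = 62  (check: 244·(-47) + 185·62 = 2)
  q = 1: r = 1, s = 22 − 1·(-47) = 69, t = -29 − 1·62 = -91  (check: 244·69 + 185·(-91) = 1)
The row with r = 1 (the gcd) gives the Bezout coefficients s = 69, t = -91.
Result: 244 · (69) + 185 · (-91) = 1.

gcd(244, 185) = 1; s = 69, t = -91 (check: 244·69 + 185·(-91) = 1).


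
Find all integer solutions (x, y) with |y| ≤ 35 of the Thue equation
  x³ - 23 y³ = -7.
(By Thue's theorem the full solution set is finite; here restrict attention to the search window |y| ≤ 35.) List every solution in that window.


The equation is x³ - 23y³ = -7. For fixed y, x³ = 23·y³ − 7, so a solution requires the RHS to be a perfect cube.
Strategy: iterate y from -35 to 35, compute RHS = 23·y³ − 7, and check whether it is a (positive or negative) perfect cube.
Check small values of y:
  y = 0: RHS = -7 is not a perfect cube.
  y = 1: RHS = 16 is not a perfect cube.
  y = -1: RHS = -30 is not a perfect cube.
  y = 2: RHS = 177 is not a perfect cube.
  y = -2: RHS = -191 is not a perfect cube.
  y = 3: RHS = 614 is not a perfect cube.
  y = -3: RHS = -628 is not a perfect cube.
Continuing the search up to |y| = 35 finds no solutions either.
No (x, y) in the scanned range satisfies the equation.

No integer solutions with |y| ≤ 35.


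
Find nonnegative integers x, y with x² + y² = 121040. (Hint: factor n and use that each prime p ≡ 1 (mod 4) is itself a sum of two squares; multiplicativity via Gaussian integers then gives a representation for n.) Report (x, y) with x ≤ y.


Step 1: Factor n = 121040 = 2^4 · 5 · 17 · 89.
Step 2: Check the mod-4 condition on each prime factor: 2 = 2 (special); 5 ≡ 1 (mod 4), exponent 1; 17 ≡ 1 (mod 4), exponent 1; 89 ≡ 1 (mod 4), exponent 1.
All primes ≡ 3 (mod 4) appear to even exponent (or don't appear), so by the two-squares theorem n IS expressible as a sum of two squares.
Step 3: Build a representation. Group n = k² · m with k = 4 and m = 5 · 17 · 89 = 7565 (a product of primes ≡ 1 (mod 4)); a representation of m scales to one of n via (k·x)² + (k·y)² = k²(x² + y²). Each prime p ≡ 1 (mod 4) is itself a sum of two squares; find a² by testing p − a² for a perfect square:
  5: 5 − 1² = 4 = 2² ⇒ 5 = 1² + 2².
  17: 17 − 1² = 16 = 4² ⇒ 17 = 1² + 4².
  89: 89 − 1² = 88, 89 − 2² = 85, 89 − 3² = 80, 89 − 4² = 73, 89 − 5² = 64 = 8² ⇒ 89 = 5² + 8².
  Combine using the Brahmagupta–Fibonacci identity (a² + b²)(c² + d²) = (ac − bd)² + (ad + bc)² = (ac + bd)² + (ad − bc)²:
  5 · 17 = 85: from (1² + 2²)(1² + 4²), take (1·1 − 2·4, 1·4 + 2·1) = (1 − 8, 4 + 2) = (-7, 6); dropping signs (only squares matter) gives (7, 6); check 7² + 6² = 49 + 36 = 85 ✓.
  85 · 89 = 7565: from (7² + 6²)(5² + 8²), take (7·5 − 6·8, 7·8 + 6·5) = (35 − 48, 56 + 30) = (-13, 86); dropping signs (only squares matter) gives (13, 86); check 13² + 86² = 169 + 7396 = 7565 ✓.
  Scale by k = 4: (4·13, 4·86) = (52, 344).
Step 4: Order so x ≤ y and verify: 52² + 344² = 2704 + 118336 = 121040 = n. ✓

n = 121040 = 52² + 344² (one valid representation with x ≤ y).


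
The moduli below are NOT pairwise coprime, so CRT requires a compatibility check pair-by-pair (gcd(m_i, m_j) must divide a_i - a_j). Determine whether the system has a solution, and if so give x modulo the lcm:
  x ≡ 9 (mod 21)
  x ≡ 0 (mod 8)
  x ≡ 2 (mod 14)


Moduli 21, 8, 14 are not pairwise coprime, so CRT works modulo lcm(m_i) when all pairwise compatibility conditions hold.
Pairwise compatibility: gcd(m_i, m_j) must divide a_i - a_j for every pair.
Merge one congruence at a time:
  Start: x ≡ 9 (mod 21).
  Combine with x ≡ 0 (mod 8): gcd(21, 8) = 1; 0 - 9 = -9, which IS divisible by 1, so compatible.
    Write x = 9 + 21·t and substitute into x ≡ 0 (mod 8): 21·t ≡ 0 − 9 = -9 (mod 8).
    Reduce coefficients mod 8: 5·t ≡ 7 (mod 8).
    The inverse of 5 mod 8 is 5 (since 5·5 = 25 = 3·8 + 1), so t ≡ 5·7 = 35 ≡ 3 (mod 8).
    Then x = 9 + 21·3 = 72, valid modulo lcm(21, 8) = 168: x ≡ 72 (mod 168).
  Combine with x ≡ 2 (mod 14): gcd(168, 14) = 14; 2 - 72 = -70, which IS divisible by 14, so compatible.
    Write x = 72 + 168·t and substitute into x ≡ 2 (mod 14): 168·t ≡ 2 − 72 = -70 (mod 14).
    Divide the congruence (and modulus) by g = 14: 12·t ≡ -5 (mod 1).
    Modulo 1 every t works; take t = 0.
    Then x = 72 + 168·0 = 72, valid modulo lcm(168, 14) = 168: x ≡ 72 (mod 168).
Verify: 72 mod 21 = 9, 72 mod 8 = 0, 72 mod 14 = 2.

x ≡ 72 (mod 168).


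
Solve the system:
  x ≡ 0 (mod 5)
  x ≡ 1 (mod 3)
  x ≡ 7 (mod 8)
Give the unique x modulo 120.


Moduli 5, 3, 8 are pairwise coprime; by CRT there is a unique solution modulo M = 5 · 3 · 8 = 120.
Solve pairwise, accumulating the modulus:
  Start with x ≡ 0 (mod 5).
  Combine with x ≡ 1 (mod 3): since gcd(5, 3) = 1, we get a unique residue mod 15.
    Write x = 0 + 5·t and substitute into x ≡ 1 (mod 3): 5·t ≡ 1 − 0 = 1 (mod 3).
    Reduce coefficients mod 3: 2·t ≡ 1 (mod 3).
    The inverse of 2 mod 3 is 2 (since 2·2 = 4 = 1·3 + 1), so t ≡ 2·1 = 2 ≡ 2 (mod 3).
    Then x = 0 + 5·2 = 10, valid modulo lcm(5, 3) = 15: x ≡ 10 (mod 15).
  Combine with x ≡ 7 (mod 8): since gcd(15, 8) = 1, we get a unique residue mod 120.
    Write x = 10 + 15·t and substitute into x ≡ 7 (mod 8): 15·t ≡ 7 − 10 = -3 (mod 8).
    Reduce coefficients mod 8: 7·t ≡ 5 (mod 8).
    The inverse of 7 mod 8 is 7 (since 7·7 = 49 = 6·8 + 1), so t ≡ 7·5 = 35 ≡ 3 (mod 8).
    Then x = 10 + 15·3 = 55, valid modulo lcm(15, 8) = 120: x ≡ 55 (mod 120).
Verify: 55 mod 5 = 0 ✓, 55 mod 3 = 1 ✓, 55 mod 8 = 7 ✓.

x ≡ 55 (mod 120).


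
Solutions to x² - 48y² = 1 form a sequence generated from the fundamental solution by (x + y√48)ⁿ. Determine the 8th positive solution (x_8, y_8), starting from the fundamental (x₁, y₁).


Step 1: Find the fundamental solution (x₁, y₁) of x² - 48y² = 1.
  Expand √48 as a continued fraction. a₀ = ⌊√48⌋ = 6; iterate m_{k+1} = d_k·a_k − m_k, d_{k+1} = (48 − m_{k+1}²)/d_k, a_{k+1} = ⌊(a₀ + m_{k+1})/d_{k+1}⌋ (starting m₀ = 0, d₀ = 1), with convergents p_k = a_k·p_{k-1} + p_{k-2}, q_k = a_k·q_{k-1} + q_{k-2} (p₋₁ = 1, q₋₁ = 0):
  k = 0: a₀ = 6; p₀/q₀ = 6/1; p₀² − 48·q₀² = 36 − 48 = -12.
  k = 1: m = 6, d = 12, a = ⌊(6 + 6)/12⌋ = 1; p/q = (1·6 + 1)/(1·1 + 0) = 7/1; p² − 48·q² = 49 − 48 = 1.
  The first convergent with p² − 48·q² = 1 gives the fundamental solution (x₁, y₁) = (7, 1).
Step 2: Apply the recurrence (x_{n+1}, y_{n+1}) = (x₁x_n + 48y₁y_n, x₁y_n + y₁x_n) repeatedly.
  From (x_1, y_1) = (7, 1): x_2 = 7·7 + 48·1·1 = 97; y_2 = 7·1 + 1·7 = 14.
  From (x_2, y_2) = (97, 14): x_3 = 7·97 + 48·1·14 = 1351; y_3 = 7·14 + 1·97 = 195.
  From (x_3, y_3) = (1351, 195): x_4 = 7·1351 + 48·1·195 = 18817; y_4 = 7·195 + 1·1351 = 2716.
  From (x_4, y_4) = (18817, 2716): x_5 = 7·18817 + 48·1·2716 = 262087; y_5 = 7·2716 + 1·18817 = 37829.
  From (x_5, y_5) = (262087, 37829): x_6 = 7·262087 + 48·1·37829 = 3650401; y_6 = 7·37829 + 1·262087 = 526890.
  From (x_6, y_6) = (3650401, 526890): x_7 = 7·3650401 + 48·1·526890 = 50843527; y_7 = 7·526890 + 1·3650401 = 7338631.
  From (x_7, y_7) = (50843527, 7338631): x_8 = 7·50843527 + 48·1·7338631 = 708158977; y_8 = 7·7338631 + 1·50843527 = 102213944.
Step 3: Verify x_8² - 48·y_8² = 501489136705686529 - 501489136705686528 = 1 (should be 1). ✓

(x_1, y_1) = (7, 1); (x_8, y_8) = (708158977, 102213944).


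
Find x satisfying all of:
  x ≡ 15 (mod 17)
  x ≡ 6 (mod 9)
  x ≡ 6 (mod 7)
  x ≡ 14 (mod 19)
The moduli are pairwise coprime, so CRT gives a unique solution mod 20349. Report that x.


Product of moduli M = 17 · 9 · 7 · 19 = 20349.
Merge one congruence at a time:
  Start: x ≡ 15 (mod 17).
  Combine with x ≡ 6 (mod 9); new modulus lcm = 153.
    Write x = 15 + 17·t and substitute into x ≡ 6 (mod 9): 17·t ≡ 6 − 15 = -9 (mod 9).
    Reduce coefficients mod 9: 8·t ≡ 0 (mod 9).
    The inverse of 8 mod 9 is 8 (since 8·8 = 64 = 7·9 + 1), so t ≡ 8·0 = 0 ≡ 0 (mod 9).
    Then x = 15 + 17·0 = 15, valid modulo lcm(17, 9) = 153: x ≡ 15 (mod 153).
  Combine with x ≡ 6 (mod 7); new modulus lcm = 1071.
    Write x = 15 + 153·t and substitute into x ≡ 6 (mod 7): 153·t ≡ 6 − 15 = -9 (mod 7).
    Reduce coefficients mod 7: 6·t ≡ 5 (mod 7).
    The inverse of 6 mod 7 is 6 (since 6·6 = 36 = 5·7 + 1), so t ≡ 6·5 = 30 ≡ 2 (mod 7).
    Then x = 15 + 153·2 = 321, valid modulo lcm(153, 7) = 1071: x ≡ 321 (mod 1071).
  Combine with x ≡ 14 (mod 19); new modulus lcm = 20349.
    Write x = 321 + 1071·t and substitute into x ≡ 14 (mod 19): 1071·t ≡ 14 − 321 = -307 (mod 19).
    Reduce coefficients mod 19: 7·t ≡ 16 (mod 19).
    The inverse of 7 mod 19 is 11 (since 7·11 = 77 = 4·19 + 1), so t ≡ 11·16 = 176 ≡ 5 (mod 19).
    Then x = 321 + 1071·5 = 5676, valid modulo lcm(1071, 19) = 20349: x ≡ 5676 (mod 20349).
Verify against each original: 5676 mod 17 = 15, 5676 mod 9 = 6, 5676 mod 7 = 6, 5676 mod 19 = 14.

x ≡ 5676 (mod 20349).


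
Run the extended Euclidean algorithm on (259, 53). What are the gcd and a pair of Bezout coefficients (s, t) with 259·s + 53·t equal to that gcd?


Euclidean algorithm on (259, 53) — divide until remainder is 0:
  259 = 4 · 53 + 47
  53 = 1 · 47 + 6
  47 = 7 · 6 + 5
  6 = 1 · 5 + 1
  5 = 5 · 1 + 0
gcd(259, 53) = 1.
Track Bezout coefficients alongside the remainders: start with r₀ = 259 = a·1 + b·0 (s = 1, t = 0) and r₁ = 53 = a·0 + b·1 (s = 0, t = 1); each new remainder r_{k+1} = r_{k-1} − q_k·r_k inherits s_{k+1} = s_{k-1} − q_k·s_k, t_{k+1} = t_{k-1} − q_k·t_k, so r_k = a·s_k + b·t_k at every step:
  q = 4: r = 47, s = 1 − 4·0 = 1, t = 0 − 4·1 = -4  (check: 259·1 + 53·(-4) = 47)
  q = 1: r = 6, s = 0 − 1·1 = -1, t = 1 − 1·(-4) = 5  (check: 259·(-1) + 53·5 = 6)
  q = 7: r = 5, s = 1 − 7·(-1) = 8, t = -4 − 7·5 = -39  (check: 259·8 + 53·(-39) = 5)
  q = 1: r = 1, s = -1 − 1·8 = -9, t = 5 − 1·(-39) = 44  (check: 259·(-9) + 53·44 = 1)
The row with r = 1 (the gcd) gives the Bezout coefficients s = -9, t = 44.
Result: 259 · (-9) + 53 · (44) = 1.

gcd(259, 53) = 1; s = -9, t = 44 (check: 259·(-9) + 53·44 = 1).


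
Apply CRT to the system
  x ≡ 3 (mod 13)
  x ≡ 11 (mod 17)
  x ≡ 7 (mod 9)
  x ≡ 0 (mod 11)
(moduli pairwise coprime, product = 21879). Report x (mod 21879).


Product of moduli M = 13 · 17 · 9 · 11 = 21879.
Merge one congruence at a time:
  Start: x ≡ 3 (mod 13).
  Combine with x ≡ 11 (mod 17); new modulus lcm = 221.
    Write x = 3 + 13·t and substitute into x ≡ 11 (mod 17): 13·t ≡ 11 − 3 = 8 (mod 17).
    The inverse of 13 mod 17 is 4 (since 13·4 = 52 = 3·17 + 1), so t ≡ 4·8 = 32 ≡ 15 (mod 17).
    Then x = 3 + 13·15 = 198, valid modulo lcm(13, 17) = 221: x ≡ 198 (mod 221).
  Combine with x ≡ 7 (mod 9); new modulus lcm = 1989.
    Write x = 198 + 221·t and substitute into x ≡ 7 (mod 9): 221·t ≡ 7 − 198 = -191 (mod 9).
    Reduce coefficients mod 9: 5·t ≡ 7 (mod 9).
    The inverse of 5 mod 9 is 2 (since 5·2 = 10 = 1·9 + 1), so t ≡ 2·7 = 14 ≡ 5 (mod 9).
    Then x = 198 + 221·5 = 1303, valid modulo lcm(221, 9) = 1989: x ≡ 1303 (mod 1989).
  Combine with x ≡ 0 (mod 11); new modulus lcm = 21879.
    Write x = 1303 + 1989·t and substitute into x ≡ 0 (mod 11): 1989·t ≡ 0 − 1303 = -1303 (mod 11).
    Reduce coefficients mod 11: 9·t ≡ 6 (mod 11).
    The inverse of 9 mod 11 is 5 (since 9·5 = 45 = 4·11 + 1), so t ≡ 5·6 = 30 ≡ 8 (mod 11).
    Then x = 1303 + 1989·8 = 17215, valid modulo lcm(1989, 11) = 21879: x ≡ 17215 (mod 21879).
Verify against each original: 17215 mod 13 = 3, 17215 mod 17 = 11, 17215 mod 9 = 7, 17215 mod 11 = 0.

x ≡ 17215 (mod 21879).


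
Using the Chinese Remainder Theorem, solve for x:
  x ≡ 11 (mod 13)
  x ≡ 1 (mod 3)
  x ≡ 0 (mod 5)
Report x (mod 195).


Moduli 13, 3, 5 are pairwise coprime; by CRT there is a unique solution modulo M = 13 · 3 · 5 = 195.
Solve pairwise, accumulating the modulus:
  Start with x ≡ 11 (mod 13).
  Combine with x ≡ 1 (mod 3): since gcd(13, 3) = 1, we get a unique residue mod 39.
    Write x = 11 + 13·t and substitute into x ≡ 1 (mod 3): 13·t ≡ 1 − 11 = -10 (mod 3).
    Reduce coefficients mod 3: 1·t ≡ 2 (mod 3).
    So t ≡ 2 (mod 3).
    Then x = 11 + 13·2 = 37, valid modulo lcm(13, 3) = 39: x ≡ 37 (mod 39).
  Combine with x ≡ 0 (mod 5): since gcd(39, 5) = 1, we get a unique residue mod 195.
    Write x = 37 + 39·t and substitute into x ≡ 0 (mod 5): 39·t ≡ 0 − 37 = -37 (mod 5).
    Reduce coefficients mod 5: 4·t ≡ 3 (mod 5).
    The inverse of 4 mod 5 is 4 (since 4·4 = 16 = 3·5 + 1), so t ≡ 4·3 = 12 ≡ 2 (mod 5).
    Then x = 37 + 39·2 = 115, valid modulo lcm(39, 5) = 195: x ≡ 115 (mod 195).
Verify: 115 mod 13 = 11 ✓, 115 mod 3 = 1 ✓, 115 mod 5 = 0 ✓.

x ≡ 115 (mod 195).


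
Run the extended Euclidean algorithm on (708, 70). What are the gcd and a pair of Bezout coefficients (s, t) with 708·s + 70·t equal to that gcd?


Euclidean algorithm on (708, 70) — divide until remainder is 0:
  708 = 10 · 70 + 8
  70 = 8 · 8 + 6
  8 = 1 · 6 + 2
  6 = 3 · 2 + 0
gcd(708, 70) = 2.
Track Bezout coefficients alongside the remainders: start with r₀ = 708 = a·1 + b·0 (s = 1, t = 0) and r₁ = 70 = a·0 + b·1 (s = 0, t = 1); each new remainder r_{k+1} = r_{k-1} − q_k·r_k inherits s_{k+1} = s_{k-1} − q_k·s_k, t_{k+1} = t_{k-1} − q_k·t_k, so r_k = a·s_k + b·t_k at every step:
  q = 10: r = 8, s = 1 − 10·0 = 1, t = 0 − 10·1 = -10  (check: 708·1 + 70·(-10) = 8)
  q = 8: r = 6, s = 0 − 8·1 = -8, t = 1 − 8·(-10) = 81  (check: 708·(-8) + 70·81 = 6)
  q = 1: r = 2, s = 1 − 1·(-8) = 9, t = -10 − 1·81 = -91  (check: 708·9 + 70·(-91) = 2)
The row with r = 2 (the gcd) gives the Bezout coefficients s = 9, t = -91.
Result: 708 · (9) + 70 · (-91) = 2.

gcd(708, 70) = 2; s = 9, t = -91 (check: 708·9 + 70·(-91) = 2).


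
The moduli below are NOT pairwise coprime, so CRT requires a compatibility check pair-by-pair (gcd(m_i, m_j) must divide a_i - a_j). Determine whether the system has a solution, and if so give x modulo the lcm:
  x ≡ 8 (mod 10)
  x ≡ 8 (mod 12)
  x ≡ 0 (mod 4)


Moduli 10, 12, 4 are not pairwise coprime, so CRT works modulo lcm(m_i) when all pairwise compatibility conditions hold.
Pairwise compatibility: gcd(m_i, m_j) must divide a_i - a_j for every pair.
Merge one congruence at a time:
  Start: x ≡ 8 (mod 10).
  Combine with x ≡ 8 (mod 12): gcd(10, 12) = 2; 8 - 8 = 0, which IS divisible by 2, so compatible.
    Write x = 8 + 10·t and substitute into x ≡ 8 (mod 12): 10·t ≡ 8 − 8 = 0 (mod 12).
    Divide the congruence (and modulus) by g = 2: 5·t ≡ 0 (mod 6).
    The inverse of 5 mod 6 is 5 (since 5·5 = 25 = 4·6 + 1), so t ≡ 5·0 = 0 ≡ 0 (mod 6).
    Then x = 8 + 10·0 = 8, valid modulo lcm(10, 12) = 60: x ≡ 8 (mod 60).
  Combine with x ≡ 0 (mod 4): gcd(60, 4) = 4; 0 - 8 = -8, which IS divisible by 4, so compatible.
    Write x = 8 + 60·t and substitute into x ≡ 0 (mod 4): 60·t ≡ 0 − 8 = -8 (mod 4).
    Divide the congruence (and modulus) by g = 4: 15·t ≡ -2 (mod 1).
    Modulo 1 every t works; take t = 0.
    Then x = 8 + 60·0 = 8, valid modulo lcm(60, 4) = 60: x ≡ 8 (mod 60).
Verify: 8 mod 10 = 8, 8 mod 12 = 8, 8 mod 4 = 0.

x ≡ 8 (mod 60).


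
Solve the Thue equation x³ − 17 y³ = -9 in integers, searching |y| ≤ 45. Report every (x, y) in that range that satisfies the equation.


The equation is x³ - 17y³ = -9. For fixed y, x³ = 17·y³ − 9, so a solution requires the RHS to be a perfect cube.
Strategy: iterate y from -45 to 45, compute RHS = 17·y³ − 9, and check whether it is a (positive or negative) perfect cube.
Check small values of y:
  y = 0: RHS = -9 is not a perfect cube.
  y = 1: RHS = 8 = (2)³ ⇒ x = 2 works.
  y = -1: RHS = -26 is not a perfect cube.
  y = 2: RHS = 127 is not a perfect cube.
  y = -2: RHS = -145 is not a perfect cube.
  y = 3: RHS = 450 is not a perfect cube.
  y = -3: RHS = -468 is not a perfect cube.
Continuing the search up to |y| = 45 finds no further solutions beyond those listed.
Collected solutions: (2, 1).

Solutions (with |y| ≤ 45): (2, 1).


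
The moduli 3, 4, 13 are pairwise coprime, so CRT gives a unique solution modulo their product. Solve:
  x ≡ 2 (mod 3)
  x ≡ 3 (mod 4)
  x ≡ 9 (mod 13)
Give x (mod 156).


Moduli 3, 4, 13 are pairwise coprime; by CRT there is a unique solution modulo M = 3 · 4 · 13 = 156.
Solve pairwise, accumulating the modulus:
  Start with x ≡ 2 (mod 3).
  Combine with x ≡ 3 (mod 4): since gcd(3, 4) = 1, we get a unique residue mod 12.
    Write x = 2 + 3·t and substitute into x ≡ 3 (mod 4): 3·t ≡ 3 − 2 = 1 (mod 4).
    The inverse of 3 mod 4 is 3 (since 3·3 = 9 = 2·4 + 1), so t ≡ 3·1 = 3 ≡ 3 (mod 4).
    Then x = 2 + 3·3 = 11, valid modulo lcm(3, 4) = 12: x ≡ 11 (mod 12).
  Combine with x ≡ 9 (mod 13): since gcd(12, 13) = 1, we get a unique residue mod 156.
    Write x = 11 + 12·t and substitute into x ≡ 9 (mod 13): 12·t ≡ 9 − 11 = -2 (mod 13).
    Reduce coefficients mod 13: 12·t ≡ 11 (mod 13).
    The inverse of 12 mod 13 is 12 (since 12·12 = 144 = 11·13 + 1), so t ≡ 12·11 = 132 ≡ 2 (mod 13).
    Then x = 11 + 12·2 = 35, valid modulo lcm(12, 13) = 156: x ≡ 35 (mod 156).
Verify: 35 mod 3 = 2 ✓, 35 mod 4 = 3 ✓, 35 mod 13 = 9 ✓.

x ≡ 35 (mod 156).


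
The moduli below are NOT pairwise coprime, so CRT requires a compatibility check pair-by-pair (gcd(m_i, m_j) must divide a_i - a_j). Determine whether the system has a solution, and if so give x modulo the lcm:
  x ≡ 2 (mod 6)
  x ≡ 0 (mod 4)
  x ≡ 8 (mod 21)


Moduli 6, 4, 21 are not pairwise coprime, so CRT works modulo lcm(m_i) when all pairwise compatibility conditions hold.
Pairwise compatibility: gcd(m_i, m_j) must divide a_i - a_j for every pair.
Merge one congruence at a time:
  Start: x ≡ 2 (mod 6).
  Combine with x ≡ 0 (mod 4): gcd(6, 4) = 2; 0 - 2 = -2, which IS divisible by 2, so compatible.
    Write x = 2 + 6·t and substitute into x ≡ 0 (mod 4): 6·t ≡ 0 − 2 = -2 (mod 4).
    Divide the congruence (and modulus) by g = 2: 3·t ≡ -1 (mod 2).
    Reduce coefficients mod 2: 1·t ≡ 1 (mod 2).
    So t ≡ 1 (mod 2).
    Then x = 2 + 6·1 = 8, valid modulo lcm(6, 4) = 12: x ≡ 8 (mod 12).
  Combine with x ≡ 8 (mod 21): gcd(12, 21) = 3; 8 - 8 = 0, which IS divisible by 3, so compatible.
    Write x = 8 + 12·t and substitute into x ≡ 8 (mod 21): 12·t ≡ 8 − 8 = 0 (mod 21).
    Divide the congruence (and modulus) by g = 3: 4·t ≡ 0 (mod 7).
    The inverse of 4 mod 7 is 2 (since 4·2 = 8 = 1·7 + 1), so t ≡ 2·0 = 0 ≡ 0 (mod 7).
    Then x = 8 + 12·0 = 8, valid modulo lcm(12, 21) = 84: x ≡ 8 (mod 84).
Verify: 8 mod 6 = 2, 8 mod 4 = 0, 8 mod 21 = 8.

x ≡ 8 (mod 84).


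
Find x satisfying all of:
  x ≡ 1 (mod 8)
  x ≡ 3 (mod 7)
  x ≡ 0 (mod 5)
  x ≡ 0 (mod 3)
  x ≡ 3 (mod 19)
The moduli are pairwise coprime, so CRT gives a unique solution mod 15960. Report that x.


Product of moduli M = 8 · 7 · 5 · 3 · 19 = 15960.
Merge one congruence at a time:
  Start: x ≡ 1 (mod 8).
  Combine with x ≡ 3 (mod 7); new modulus lcm = 56.
    Write x = 1 + 8·t and substitute into x ≡ 3 (mod 7): 8·t ≡ 3 − 1 = 2 (mod 7).
    Reduce coefficients mod 7: 1·t ≡ 2 (mod 7).
    So t ≡ 2 (mod 7).
    Then x = 1 + 8·2 = 17, valid modulo lcm(8, 7) = 56: x ≡ 17 (mod 56).
  Combine with x ≡ 0 (mod 5); new modulus lcm = 280.
    Write x = 17 + 56·t and substitute into x ≡ 0 (mod 5): 56·t ≡ 0 − 17 = -17 (mod 5).
    Reduce coefficients mod 5: 1·t ≡ 3 (mod 5).
    So t ≡ 3 (mod 5).
    Then x = 17 + 56·3 = 185, valid modulo lcm(56, 5) = 280: x ≡ 185 (mod 280).
  Combine with x ≡ 0 (mod 3); new modulus lcm = 840.
    Write x = 185 + 280·t and substitute into x ≡ 0 (mod 3): 280·t ≡ 0 − 185 = -185 (mod 3).
    Reduce coefficients mod 3: 1·t ≡ 1 (mod 3).
    So t ≡ 1 (mod 3).
    Then x = 185 + 280·1 = 465, valid modulo lcm(280, 3) = 840: x ≡ 465 (mod 840).
  Combine with x ≡ 3 (mod 19); new modulus lcm = 15960.
    Write x = 465 + 840·t and substitute into x ≡ 3 (mod 19): 840·t ≡ 3 − 465 = -462 (mod 19).
    Reduce coefficients mod 19: 4·t ≡ 13 (mod 19).
    The inverse of 4 mod 19 is 5 (since 4·5 = 20 = 1·19 + 1), so t ≡ 5·13 = 65 ≡ 8 (mod 19).
    Then x = 465 + 840·8 = 7185, valid modulo lcm(840, 19) = 15960: x ≡ 7185 (mod 15960).
Verify against each original: 7185 mod 8 = 1, 7185 mod 7 = 3, 7185 mod 5 = 0, 7185 mod 3 = 0, 7185 mod 19 = 3.

x ≡ 7185 (mod 15960).


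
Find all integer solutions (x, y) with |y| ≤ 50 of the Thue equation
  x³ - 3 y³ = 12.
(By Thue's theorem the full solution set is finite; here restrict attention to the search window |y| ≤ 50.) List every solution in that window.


The equation is x³ - 3y³ = 12. For fixed y, x³ = 3·y³ + 12, so a solution requires the RHS to be a perfect cube.
Strategy: iterate y from -50 to 50, compute RHS = 3·y³ + 12, and check whether it is a (positive or negative) perfect cube.
Check small values of y:
  y = 0: RHS = 12 is not a perfect cube.
  y = 1: RHS = 15 is not a perfect cube.
  y = -1: RHS = 9 is not a perfect cube.
  y = 2: RHS = 36 is not a perfect cube.
  y = -2: RHS = -12 is not a perfect cube.
  y = 3: RHS = 93 is not a perfect cube.
  y = -3: RHS = -69 is not a perfect cube.
Continuing the search up to |y| = 50 finds no solutions either.
No (x, y) in the scanned range satisfies the equation.

No integer solutions with |y| ≤ 50.


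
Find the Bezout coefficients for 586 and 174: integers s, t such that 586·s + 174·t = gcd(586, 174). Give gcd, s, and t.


Euclidean algorithm on (586, 174) — divide until remainder is 0:
  586 = 3 · 174 + 64
  174 = 2 · 64 + 46
  64 = 1 · 46 + 18
  46 = 2 · 18 + 10
  18 = 1 · 10 + 8
  10 = 1 · 8 + 2
  8 = 4 · 2 + 0
gcd(586, 174) = 2.
Track Bezout coefficients alongside the remainders: start with r₀ = 586 = a·1 + b·0 (s = 1, t = 0) and r₁ = 174 = a·0 + b·1 (s = 0, t = 1); each new remainder r_{k+1} = r_{k-1} − q_k·r_k inherits s_{k+1} = s_{k-1} − q_k·s_k, t_{k+1} = t_{k-1} − q_k·t_k, so r_k = a·s_k + b·t_k at every step:
  q = 3: r = 64, s = 1 − 3·0 = 1, t = 0 − 3·1 = -3  (check: 586·1 + 174·(-3) = 64)
  q = 2: r = 46, s = 0 − 2·1 = -2, t = 1 − 2·(-3) = 7  (check: 586·(-2) + 174·7 = 46)
  q = 1: r = 18, s = 1 − 1·(-2) = 3, t = -3 − 1·7 = -10  (check: 586·3 + 174·(-10) = 18)
  q = 2: r = 10, s = -2 − 2·3 = -8, t = 7 − 2·(-10) = 27  (check: 586·(-8) + 174·27 = 10)
  q = 1: r = 8, s = 3 − 1·(-8) = 11, t = -10 − 1·27 = -37  (check: 586·11 + 174·(-37) = 8)
  q = 1: r = 2, s = -8 − 1·11 = -19, t = 27 − 1·(-37) = 64  (check: 586·(-19) + 174·64 = 2)
The row with r = 2 (the gcd) gives the Bezout coefficients s = -19, t = 64.
Result: 586 · (-19) + 174 · (64) = 2.

gcd(586, 174) = 2; s = -19, t = 64 (check: 586·(-19) + 174·64 = 2).


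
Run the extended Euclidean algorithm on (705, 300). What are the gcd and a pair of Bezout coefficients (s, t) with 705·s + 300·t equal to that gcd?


Euclidean algorithm on (705, 300) — divide until remainder is 0:
  705 = 2 · 300 + 105
  300 = 2 · 105 + 90
  105 = 1 · 90 + 15
  90 = 6 · 15 + 0
gcd(705, 300) = 15.
Track Bezout coefficients alongside the remainders: start with r₀ = 705 = a·1 + b·0 (s = 1, t = 0) and r₁ = 300 = a·0 + b·1 (s = 0, t = 1); each new remainder r_{k+1} = r_{k-1} − q_k·r_k inherits s_{k+1} = s_{k-1} − q_k·s_k, t_{k+1} = t_{k-1} − q_k·t_k, so r_k = a·s_k + b·t_k at every step:
  q = 2: r = 105, s = 1 − 2·0 = 1, t = 0 − 2·1 = -2  (check: 705·1 + 300·(-2) = 105)
  q = 2: r = 90, s = 0 − 2·1 = -2, t = 1 − 2·(-2) = 5  (check: 705·(-2) + 300·5 = 90)
  q = 1: r = 15, s = 1 − 1·(-2) = 3, t = -2 − 1·5 = -7  (check: 705·3 + 300·(-7) = 15)
The row with r = 15 (the gcd) gives the Bezout coefficients s = 3, t = -7.
Result: 705 · (3) + 300 · (-7) = 15.

gcd(705, 300) = 15; s = 3, t = -7 (check: 705·3 + 300·(-7) = 15).


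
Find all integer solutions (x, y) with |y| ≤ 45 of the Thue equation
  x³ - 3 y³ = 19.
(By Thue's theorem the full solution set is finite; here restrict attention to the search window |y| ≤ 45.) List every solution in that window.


The equation is x³ - 3y³ = 19. For fixed y, x³ = 3·y³ + 19, so a solution requires the RHS to be a perfect cube.
Strategy: iterate y from -45 to 45, compute RHS = 3·y³ + 19, and check whether it is a (positive or negative) perfect cube.
Check small values of y:
  y = 0: RHS = 19 is not a perfect cube.
  y = 1: RHS = 22 is not a perfect cube.
  y = -1: RHS = 16 is not a perfect cube.
  y = 2: RHS = 43 is not a perfect cube.
  y = -2: RHS = -5 is not a perfect cube.
  y = 3: RHS = 100 is not a perfect cube.
  y = -3: RHS = -62 is not a perfect cube.
Continuing the search up to |y| = 45 finds no solutions either.
No (x, y) in the scanned range satisfies the equation.

No integer solutions with |y| ≤ 45.
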